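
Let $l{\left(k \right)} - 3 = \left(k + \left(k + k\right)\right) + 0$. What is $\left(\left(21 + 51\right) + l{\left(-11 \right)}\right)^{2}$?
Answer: $1764$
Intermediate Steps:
$l{\left(k \right)} = 3 + 3 k$ ($l{\left(k \right)} = 3 + \left(\left(k + \left(k + k\right)\right) + 0\right) = 3 + \left(\left(k + 2 k\right) + 0\right) = 3 + \left(3 k + 0\right) = 3 + 3 k$)
$\left(\left(21 + 51\right) + l{\left(-11 \right)}\right)^{2} = \left(\left(21 + 51\right) + \left(3 + 3 \left(-11\right)\right)\right)^{2} = \left(72 + \left(3 - 33\right)\right)^{2} = \left(72 - 30\right)^{2} = 42^{2} = 1764$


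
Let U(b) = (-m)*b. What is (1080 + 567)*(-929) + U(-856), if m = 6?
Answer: -1524927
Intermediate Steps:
U(b) = -6*b (U(b) = (-1*6)*b = -6*b)
(1080 + 567)*(-929) + U(-856) = (1080 + 567)*(-929) - 6*(-856) = 1647*(-929) + 5136 = -1530063 + 5136 = -1524927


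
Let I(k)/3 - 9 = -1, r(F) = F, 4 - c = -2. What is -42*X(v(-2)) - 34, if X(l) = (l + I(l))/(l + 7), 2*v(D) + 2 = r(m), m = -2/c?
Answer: -992/5 ≈ -198.40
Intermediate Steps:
c = 6 (c = 4 - 1*(-2) = 4 + 2 = 6)
m = -1/3 (m = -2/6 = -2*1/6 = -1/3 ≈ -0.33333)
v(D) = -7/6 (v(D) = -1 + (1/2)*(-1/3) = -1 - 1/6 = -7/6)
I(k) = 24 (I(k) = 27 + 3*(-1) = 27 - 3 = 24)
X(l) = (24 + l)/(7 + l) (X(l) = (l + 24)/(l + 7) = (24 + l)/(7 + l))
-42*X(v(-2)) - 34 = -42*(24 - 7/6)/(7 - 7/6) - 34 = -42*137/(35/6*6) - 34 = -36*137/(5*6) - 34 = -42*137/35 - 34 = -822/5 - 34 = -992/5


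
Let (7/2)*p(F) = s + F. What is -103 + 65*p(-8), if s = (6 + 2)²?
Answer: 937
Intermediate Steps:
s = 64 (s = 8² = 64)
p(F) = 128/7 + 2*F/7 (p(F) = 2*(64 + F)/7 = 128/7 + 2*F/7)
-103 + 65*p(-8) = -103 + 65*(128/7 + (2/7)*(-8)) = -103 + 65*(128/7 - 16/7) = -103 + 65*16 = -103 + 1040 = 937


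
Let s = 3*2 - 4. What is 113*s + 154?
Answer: 380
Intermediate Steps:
s = 2 (s = 6 - 4 = 2)
113*s + 154 = 113*2 + 154 = 226 + 154 = 380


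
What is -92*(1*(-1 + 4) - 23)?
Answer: 1840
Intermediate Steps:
-92*(1*(-1 + 4) - 23) = -92*(1*3 - 23) = -92*(3 - 23) = -92*(-20) = 1840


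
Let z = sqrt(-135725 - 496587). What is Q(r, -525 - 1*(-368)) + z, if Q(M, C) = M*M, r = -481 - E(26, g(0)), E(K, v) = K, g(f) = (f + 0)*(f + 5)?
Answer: 257049 + 2*I*sqrt(158078) ≈ 2.5705e+5 + 795.18*I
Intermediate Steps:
g(f) = f*(5 + f)
z = 2*I*sqrt(158078) (z = sqrt(-632312) = 2*I*sqrt(158078) ≈ 795.18*I)
r = -507 (r = -481 - 1*26 = -481 - 26 = -507)
Q(M, C) = M**2
Q(r, -525 - 1*(-368)) + z = (-507)**2 + 2*I*sqrt(158078) = 257049 + 2*I*sqrt(158078)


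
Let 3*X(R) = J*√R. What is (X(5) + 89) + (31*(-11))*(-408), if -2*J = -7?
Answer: 139217 + 7*√5/6 ≈ 1.3922e+5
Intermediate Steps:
J = 7/2 (J = -½*(-7) = 7/2 ≈ 3.5000)
X(R) = 7*√R/6 (X(R) = (7*√R/2)/3 = 7*√R/6)
(X(5) + 89) + (31*(-11))*(-408) = (7*√5/6 + 89) + (31*(-11))*(-408) = (89 + 7*√5/6) - 341*(-408) = (89 + 7*√5/6) + 139128 = 139217 + 7*√5/6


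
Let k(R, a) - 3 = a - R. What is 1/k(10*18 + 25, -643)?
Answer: -1/845 ≈ -0.0011834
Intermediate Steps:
k(R, a) = 3 + a - R (k(R, a) = 3 + (a - R) = 3 + a - R)
1/k(10*18 + 25, -643) = 1/(3 - 643 - (10*18 + 25)) = 1/(3 - 643 - (180 + 25)) = 1/(3 - 643 - 1*205) = 1/(3 - 643 - 205) = 1/(-845) = -1/845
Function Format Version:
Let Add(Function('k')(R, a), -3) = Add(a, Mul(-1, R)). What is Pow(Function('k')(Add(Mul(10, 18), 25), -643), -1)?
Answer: Rational(-1, 845) ≈ -0.0011834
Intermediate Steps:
Function('k')(R, a) = Add(3, a, Mul(-1, R)) (Function('k')(R, a) = Add(3, Add(a, Mul(-1, R))) = Add(3, a, Mul(-1, R)))
Pow(Function('k')(Add(Mul(10, 18), 25), -643), -1) = Pow(Add(3, -643, Mul(-1, Add(Mul(10, 18), 25))), -1) = Pow(Add(3, -643, Mul(-1, Add(180, 25))), -1) = Pow(Add(3, -643, Mul(-1, 205)), -1) = Pow(Add(3, -643, -205), -1) = Pow(-845, -1) = Rational(-1, 845)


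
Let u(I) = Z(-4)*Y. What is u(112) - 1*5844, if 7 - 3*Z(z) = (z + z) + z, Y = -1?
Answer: -17551/3 ≈ -5850.3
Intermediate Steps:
Z(z) = 7/3 - z (Z(z) = 7/3 - ((z + z) + z)/3 = 7/3 - (2*z + z)/3 = 7/3 - z)
u(I) = -19/3 (u(I) = (7/3 - 1*(-4))*(-1) = (7/3 + 4)*(-1) = (19/3)*(-1) = -19/3)
u(112) - 1*5844 = -19/3 - 1*5844 = -19/3 - 5844 = -17551/3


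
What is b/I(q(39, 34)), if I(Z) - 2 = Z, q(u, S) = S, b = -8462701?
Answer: -8462701/36 ≈ -2.3508e+5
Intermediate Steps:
I(Z) = 2 + Z
b/I(q(39, 34)) = -8462701/(2 + 34) = -8462701/36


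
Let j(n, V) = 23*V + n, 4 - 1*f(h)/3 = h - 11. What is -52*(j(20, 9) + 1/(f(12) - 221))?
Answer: -625599/53 ≈ -11804.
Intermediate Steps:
f(h) = 45 - 3*h (f(h) = 12 - 3*(h - 11) = 12 - 3*(-11 + h) = 12 + (33 - 3*h) = 45 - 3*h)
j(n, V) = n + 23*V
-52*(j(20, 9) + 1/(f(12) - 221)) = -52*((20 + 23*9) + 1/((45 - 3*12) - 221)) = -52*((20 + 207) + 1/((45 - 36) - 221)) = -52*(227 + 1/(9 - 221)) = -52*(227 + 1/(-212)) = -52*(227 - 1/212) = -52*48123/212 = -625599/53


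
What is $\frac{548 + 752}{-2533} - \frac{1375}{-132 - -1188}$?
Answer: $- \frac{441425}{243168} \approx -1.8153$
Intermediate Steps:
$\frac{548 + 752}{-2533} - \frac{1375}{-132 - -1188} = 1300 \left(- \frac{1}{2533}\right) - \frac{1375}{-132 + 1188} = - \frac{1300}{2533} - \frac{1375}{1056} = - \frac{1300}{2533} - \frac{125}{96} = - \frac{441425}{243168}$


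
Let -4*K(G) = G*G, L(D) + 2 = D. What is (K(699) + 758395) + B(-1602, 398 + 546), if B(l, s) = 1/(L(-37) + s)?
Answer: 2303205999/3620 ≈ 6.3625e+5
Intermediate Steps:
L(D) = -2 + D
K(G) = -G**2/4 (K(G) = -G*G/4 = -G**2/4)
B(l, s) = 1/(-39 + s) (B(l, s) = 1/((-2 - 37) + s) = 1/(-39 + s))
(K(699) + 758395) + B(-1602, 398 + 546) = (-1/4*699**2 + 758395) + 1/(-39 + (398 + 546)) = (-1/4*488601 + 758395) + 1/(-39 + 944) = (-488601/4 + 758395) + 1/905 = 2544979/4 + 1/905 = 2303205999/3620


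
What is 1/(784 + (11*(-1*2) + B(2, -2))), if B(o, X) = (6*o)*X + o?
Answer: 1/740 ≈ 0.0013514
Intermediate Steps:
B(o, X) = o + 6*X*o (B(o, X) = 6*X*o + o = o + 6*X*o)
1/(784 + (11*(-1*2) + B(2, -2))) = 1/(784 + (11*(-1*2) + 2*(1 + 6*(-2)))) = 1/(784 + (11*(-2) + 2*(1 - 12))) = 1/(784 + (-22 + 2*(-11))) = 1/(784 + (-22 - 22)) = 1/(784 - 44) = 1/740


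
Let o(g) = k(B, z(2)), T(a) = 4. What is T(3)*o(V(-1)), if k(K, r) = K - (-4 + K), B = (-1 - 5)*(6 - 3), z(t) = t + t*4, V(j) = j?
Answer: 16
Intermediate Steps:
z(t) = 5*t (z(t) = t + 4*t = 5*t)
B = -18 (B = -6*3 = -18)
k(K, r) = 4 (k(K, r) = K + (4 - K) = 4)
o(g) = 4
T(3)*o(V(-1)) = 4*4 = 16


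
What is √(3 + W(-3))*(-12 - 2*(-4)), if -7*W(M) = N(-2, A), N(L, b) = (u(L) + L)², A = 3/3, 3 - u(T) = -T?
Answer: -8*√35/7 ≈ -6.7612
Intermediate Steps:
u(T) = 3 + T (u(T) = 3 - (-1)*T = 3 + T)
A = 1 (A = 3*(⅓) = 1)
N(L, b) = (3 + 2*L)² (N(L, b) = ((3 + L) + L)² = (3 + 2*L)²)
W(M) = -⅐ (W(M) = -(3 + 2*(-2))²/7 = -(3 - 4)²/7 = -⅐*(-1)² = -⅐*1 = -⅐)
√(3 + W(-3))*(-12 - 2*(-4)) = √(3 - ⅐)*(-12 - 2*(-4)) = √(20/7)*(-12 + 8) = (2*√35/7)*(-4) = -8*√35/7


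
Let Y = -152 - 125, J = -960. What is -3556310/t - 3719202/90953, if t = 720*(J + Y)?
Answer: -298901300585/8100637992 ≈ -36.898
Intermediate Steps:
Y = -277
t = -890640 (t = 720*(-960 - 277) = 720*(-1237) = -890640)
-3556310/t - 3719202/90953 = -3556310/(-890640) - 3719202/90953 = -3556310*(-1/890640) - 3719202*1/90953 = 355631/89064 - 3719202/90953 = -298901300585/8100637992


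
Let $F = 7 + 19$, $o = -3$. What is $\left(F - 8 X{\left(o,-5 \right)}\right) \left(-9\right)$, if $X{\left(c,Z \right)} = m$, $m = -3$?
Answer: $-450$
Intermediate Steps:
$X{\left(c,Z \right)} = -3$
$F = 26$
$\left(F - 8 X{\left(o,-5 \right)}\right) \left(-9\right) = \left(26 - -24\right) \left(-9\right) = \left(26 + 24\right) \left(-9\right) = 50 \left(-9\right) = -450$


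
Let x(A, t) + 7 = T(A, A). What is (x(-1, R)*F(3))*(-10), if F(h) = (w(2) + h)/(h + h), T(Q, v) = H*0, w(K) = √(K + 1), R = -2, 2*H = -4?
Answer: 35 + 35*√3/3 ≈ 55.207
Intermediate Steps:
H = -2 (H = (½)*(-4) = -2)
w(K) = √(1 + K)
T(Q, v) = 0 (T(Q, v) = -2*0 = 0)
F(h) = (h + √3)/(2*h) (F(h) = (√(1 + 2) + h)/(h + h) = (√3 + h)/((2*h)) = (h + √3)*(1/(2*h)) = (h + √3)/(2*h))
x(A, t) = -7 (x(A, t) = -7 + 0 = -7)
(x(-1, R)*F(3))*(-10) = -7*(3 + √3)/(2*3)*(-10) = -7*(½ + √3/6)*(-10) = (-7/2 - 7*√3/6)*(-10) = 35 + 35*√3/3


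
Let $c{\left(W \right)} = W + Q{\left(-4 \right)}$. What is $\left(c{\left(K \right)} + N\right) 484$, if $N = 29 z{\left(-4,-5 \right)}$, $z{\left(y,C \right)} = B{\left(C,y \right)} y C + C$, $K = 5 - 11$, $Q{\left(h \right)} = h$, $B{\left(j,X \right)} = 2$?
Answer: $486420$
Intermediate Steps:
$K = -6$ ($K = 5 - 11 = -6$)
$z{\left(y,C \right)} = C + 2 C y$ ($z{\left(y,C \right)} = 2 y C + C = 2 C y + C = C + 2 C y$)
$c{\left(W \right)} = -4 + W$ ($c{\left(W \right)} = W - 4 = -4 + W$)
$N = 1015$ ($N = 29 \left(- 5 \left(1 + 2 \left(-4\right)\right)\right) = 29 \left(- 5 \left(1 - 8\right)\right) = 29 \left(\left(-5\right) \left(-7\right)\right) = 29 \cdot 35 = 1015$)
$\left(c{\left(K \right)} + N\right) 484 = \left(\left(-4 - 6\right) + 1015\right) 484 = \left(-10 + 1015\right) 484 = 1005 \cdot 484 = 486420$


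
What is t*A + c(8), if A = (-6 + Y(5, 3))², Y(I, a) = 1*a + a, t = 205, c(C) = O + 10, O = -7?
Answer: 3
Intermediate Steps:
c(C) = 3 (c(C) = -7 + 10 = 3)
Y(I, a) = 2*a (Y(I, a) = a + a = 2*a)
A = 0 (A = (-6 + 2*3)² = (-6 + 6)² = 0² = 0)
t*A + c(8) = 205*0 + 3 = 0 + 3 = 3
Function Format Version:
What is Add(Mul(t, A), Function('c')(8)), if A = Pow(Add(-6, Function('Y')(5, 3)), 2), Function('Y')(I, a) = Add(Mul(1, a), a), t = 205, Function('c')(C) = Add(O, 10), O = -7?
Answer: 3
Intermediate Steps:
Function('c')(C) = 3 (Function('c')(C) = Add(-7, 10) = 3)
Function('Y')(I, a) = Mul(2, a) (Function('Y')(I, a) = Add(a, a) = Mul(2, a))
A = 0 (A = Pow(Add(-6, Mul(2, 3)), 2) = Pow(Add(-6, 6), 2) = Pow(0, 2) = 0)
Add(Mul(t, A), Function('c')(8)) = Add(Mul(205, 0), 3) = Add(0, 3) = 3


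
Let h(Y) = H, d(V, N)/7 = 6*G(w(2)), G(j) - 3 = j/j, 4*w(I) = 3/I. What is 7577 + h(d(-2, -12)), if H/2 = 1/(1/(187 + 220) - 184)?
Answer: 567417985/74887 ≈ 7577.0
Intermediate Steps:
w(I) = 3/(4*I) (w(I) = (3/I)/4 = 3/(4*I))
G(j) = 4 (G(j) = 3 + j/j = 3 + 1 = 4)
H = -814/74887 (H = 2/(1/(187 + 220) - 184) = 2/(1/407 - 184) = 2/(-74887/407) = 2*(-407/74887) = -814/74887 ≈ -0.010870)
d(V, N) = 168 (d(V, N) = 7*(6*4) = 7*24 = 168)
h(Y) = -814/74887
7577 + h(d(-2, -12)) = 7577 - 814/74887 = 567417985/74887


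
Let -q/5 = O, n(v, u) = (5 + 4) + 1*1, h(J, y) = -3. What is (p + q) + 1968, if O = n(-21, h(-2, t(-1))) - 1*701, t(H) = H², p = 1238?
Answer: 6661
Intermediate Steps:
n(v, u) = 10 (n(v, u) = 9 + 1 = 10)
O = -691 (O = 10 - 1*701 = 10 - 701 = -691)
q = 3455 (q = -5*(-691) = 3455)
(p + q) + 1968 = (1238 + 3455) + 1968 = 4693 + 1968 = 6661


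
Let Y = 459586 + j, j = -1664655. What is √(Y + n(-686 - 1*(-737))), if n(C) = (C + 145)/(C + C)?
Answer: I*√3134379471/51 ≈ 1097.8*I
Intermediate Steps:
Y = -1205069 (Y = 459586 - 1664655 = -1205069)
n(C) = (145 + C)/(2*C) (n(C) = (145 + C)/((2*C)) = (145 + C)*(1/(2*C)) = (145 + C)/(2*C))
√(Y + n(-686 - 1*(-737))) = √(-1205069 + (145 + (-686 - 1*(-737)))/(2*(-686 - 1*(-737)))) = √(-1205069 + (145 + (-686 + 737))/(2*(-686 + 737))) = √(-1205069 + (½)*(145 + 51)/51) = √(-1205069 + (½)*(1/51)*196) = √(-1205069 + 98/51) = √(-61458421/51) = I*√3134379471/51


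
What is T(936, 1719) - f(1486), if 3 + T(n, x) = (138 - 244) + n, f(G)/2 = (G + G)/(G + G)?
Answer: 825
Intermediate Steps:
f(G) = 2 (f(G) = 2*((G + G)/(G + G)) = 2*((2*G)/((2*G))) = 2*((2*G)*(1/(2*G))) = 2*1 = 2)
T(n, x) = -109 + n (T(n, x) = -3 + ((138 - 244) + n) = -3 + (-106 + n) = -109 + n)
T(936, 1719) - f(1486) = (-109 + 936) - 1*2 = 827 - 2 = 825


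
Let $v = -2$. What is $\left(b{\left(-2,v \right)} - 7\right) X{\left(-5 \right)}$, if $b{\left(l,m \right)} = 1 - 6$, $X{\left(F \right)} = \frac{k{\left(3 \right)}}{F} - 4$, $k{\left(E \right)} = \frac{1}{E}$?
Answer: $\frac{244}{5} \approx 48.8$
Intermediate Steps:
$X{\left(F \right)} = -4 + \frac{1}{3 F}$ ($X{\left(F \right)} = \frac{1}{3 F} - 4 = -4 + \frac{1}{3 F}$)
$b{\left(l,m \right)} = -5$ ($b{\left(l,m \right)} = 1 - 6 = -5$)
$\left(b{\left(-2,v \right)} - 7\right) X{\left(-5 \right)} = \left(-5 - 7\right) \left(-4 + \frac{1}{3 \left(-5\right)}\right) = - 12 \left(-4 + \frac{1}{3} \left(- \frac{1}{5}\right)\right) = - 12 \left(-4 - \frac{1}{15}\right) = \left(-12\right) \left(- \frac{61}{15}\right) = \frac{244}{5}$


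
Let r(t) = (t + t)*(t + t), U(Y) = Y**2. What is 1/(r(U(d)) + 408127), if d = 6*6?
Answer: 1/7126591 ≈ 1.4032e-7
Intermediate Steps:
d = 36
r(t) = 4*t**2 (r(t) = (2*t)*(2*t) = 4*t**2)
1/(r(U(d)) + 408127) = 1/(4*(36**2)**2 + 408127) = 1/(4*1296**2 + 408127) = 1/(4*1679616 + 408127) = 1/(6718464 + 408127) = 1/7126591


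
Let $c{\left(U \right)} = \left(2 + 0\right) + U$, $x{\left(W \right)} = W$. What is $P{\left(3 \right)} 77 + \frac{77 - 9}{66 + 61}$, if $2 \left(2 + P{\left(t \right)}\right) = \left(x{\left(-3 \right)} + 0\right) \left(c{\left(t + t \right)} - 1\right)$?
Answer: $- \frac{244339}{254} \approx -961.96$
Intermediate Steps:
$c{\left(U \right)} = 2 + U$
$P{\left(t \right)} = - \frac{7}{2} - 3 t$ ($P{\left(t \right)} = -2 + \frac{\left(-3 + 0\right) \left(\left(2 + \left(t + t\right)\right) - 1\right)}{2} = -2 + \frac{\left(-3\right) \left(\left(2 + 2 t\right) - 1\right)}{2} = -2 + \frac{\left(-3\right) \left(1 + 2 t\right)}{2} = -2 + \frac{-3 - 6 t}{2} = -2 - \left(\frac{3}{2} + 3 t\right) = - \frac{7}{2} - 3 t$)
$P{\left(3 \right)} 77 + \frac{77 - 9}{66 + 61} = \left(- \frac{7}{2} - 9\right) 77 + \frac{77 - 9}{66 + 61} = \left(- \frac{7}{2} - 9\right) 77 + \frac{68}{127} = \left(- \frac{25}{2}\right) 77 + 68 \cdot \frac{1}{127} = - \frac{1925}{2} + \frac{68}{127} = - \frac{244339}{254}$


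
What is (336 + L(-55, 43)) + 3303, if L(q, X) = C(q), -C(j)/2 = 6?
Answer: 3627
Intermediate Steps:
C(j) = -12 (C(j) = -2*6 = -12)
L(q, X) = -12
(336 + L(-55, 43)) + 3303 = (336 - 12) + 3303 = 324 + 3303 = 3627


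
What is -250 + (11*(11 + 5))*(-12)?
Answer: -2362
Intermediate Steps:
-250 + (11*(11 + 5))*(-12) = -250 + (11*16)*(-12) = -250 + 176*(-12) = -250 - 2112 = -2362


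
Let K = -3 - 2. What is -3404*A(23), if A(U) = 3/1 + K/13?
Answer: -115736/13 ≈ -8902.8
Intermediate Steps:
K = -5
A(U) = 34/13 (A(U) = 3/1 - 5/13 = 3*1 - 5*1/13 = 3 - 5/13 = 34/13)
-3404*A(23) = -3404*34/13 = -115736/13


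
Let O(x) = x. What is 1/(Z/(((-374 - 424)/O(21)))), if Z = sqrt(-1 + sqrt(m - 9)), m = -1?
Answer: -38/sqrt(-1 + I*sqrt(10)) ≈ -12.331 + 16.832*I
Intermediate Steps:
Z = sqrt(-1 + I*sqrt(10)) (Z = sqrt(-1 + sqrt(-1 - 9)) = sqrt(-1 + sqrt(-10)) = sqrt(-1 + I*sqrt(10)) ≈ 1.0762 + 1.4691*I)
1/(Z/(((-374 - 424)/O(21)))) = 1/(sqrt(-1 + I*sqrt(10))/(((-374 - 424)/21))) = 1/(sqrt(-1 + I*sqrt(10))/((-798*1/21))) = 1/(sqrt(-1 + I*sqrt(10))/(-38)) = 1/(sqrt(-1 + I*sqrt(10))*(-1/38)) = 1/(-sqrt(-1 + I*sqrt(10))/38) = -38/sqrt(-1 + I*sqrt(10))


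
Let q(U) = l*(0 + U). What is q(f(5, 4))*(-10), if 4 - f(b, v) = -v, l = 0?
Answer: 0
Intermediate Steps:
f(b, v) = 4 + v (f(b, v) = 4 - (-1)*v = 4 + v)
q(U) = 0 (q(U) = 0*(0 + U) = 0*U = 0)
q(f(5, 4))*(-10) = 0*(-10) = 0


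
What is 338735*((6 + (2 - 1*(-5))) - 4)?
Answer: 3048615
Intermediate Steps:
338735*((6 + (2 - 1*(-5))) - 4) = 338735*((6 + (2 + 5)) - 4) = 338735*((6 + 7) - 4) = 338735*(13 - 4) = 338735*9 = 3048615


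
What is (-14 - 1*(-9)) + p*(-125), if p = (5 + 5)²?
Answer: -12505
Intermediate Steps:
p = 100 (p = 10² = 100)
(-14 - 1*(-9)) + p*(-125) = (-14 - 1*(-9)) + 100*(-125) = (-14 + 9) - 12500 = -5 - 12500 = -12505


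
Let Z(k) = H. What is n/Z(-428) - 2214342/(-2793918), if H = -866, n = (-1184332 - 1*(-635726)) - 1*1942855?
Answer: 1160475892395/403255498 ≈ 2877.8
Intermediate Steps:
n = -2491461 (n = (-1184332 + 635726) - 1942855 = -548606 - 1942855 = -2491461)
Z(k) = -866
n/Z(-428) - 2214342/(-2793918) = -2491461/(-866) - 2214342/(-2793918) = -2491461*(-1/866) - 2214342*(-1/2793918) = 2491461/866 + 369057/465653 = 1160475892395/403255498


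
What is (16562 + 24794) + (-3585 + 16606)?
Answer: 54377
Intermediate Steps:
(16562 + 24794) + (-3585 + 16606) = 41356 + 13021 = 54377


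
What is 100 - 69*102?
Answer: -6938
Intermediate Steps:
100 - 69*102 = 100 - 7038 = -6938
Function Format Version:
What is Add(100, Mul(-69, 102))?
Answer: -6938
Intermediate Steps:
Add(100, Mul(-69, 102)) = Add(100, -7038) = -6938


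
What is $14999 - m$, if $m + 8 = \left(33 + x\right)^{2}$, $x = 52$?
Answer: $7782$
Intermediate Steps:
$m = 7217$ ($m = -8 + \left(33 + 52\right)^{2} = -8 + 85^{2} = -8 + 7225 = 7217$)
$14999 - m = 14999 - 7217 = 7782$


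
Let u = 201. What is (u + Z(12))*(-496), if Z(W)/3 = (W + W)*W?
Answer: -528240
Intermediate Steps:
Z(W) = 6*W**2 (Z(W) = 3*((W + W)*W) = 3*((2*W)*W) = 3*(2*W**2) = 6*W**2)
(u + Z(12))*(-496) = (201 + 6*12**2)*(-496) = (201 + 6*144)*(-496) = (201 + 864)*(-496) = 1065*(-496) = -528240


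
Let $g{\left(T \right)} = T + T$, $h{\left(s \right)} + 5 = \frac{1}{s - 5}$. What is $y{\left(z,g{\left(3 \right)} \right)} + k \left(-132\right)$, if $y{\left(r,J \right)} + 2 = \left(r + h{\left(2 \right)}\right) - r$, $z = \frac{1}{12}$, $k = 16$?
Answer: $- \frac{6358}{3} \approx -2119.3$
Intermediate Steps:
$h{\left(s \right)} = -5 + \frac{1}{-5 + s}$ ($h{\left(s \right)} = -5 + \frac{1}{s - 5} = -5 + \frac{1}{-5 + s}$)
$g{\left(T \right)} = 2 T$
$z = \frac{1}{12} \approx 0.083333$
$y{\left(r,J \right)} = - \frac{22}{3}$ ($y{\left(r,J \right)} = -2 + \left(\left(r + \frac{26 - 10}{-5 + 2}\right) - r\right) = -2 + \left(\left(r + \frac{26 - 10}{-3}\right) - r\right) = -2 + \left(\left(r - \frac{16}{3}\right) - r\right) = -2 + \left(\left(- \frac{16}{3} + r\right) - r\right) = -2 - \frac{16}{3} = - \frac{22}{3}$)
$y{\left(z,g{\left(3 \right)} \right)} + k \left(-132\right) = - \frac{22}{3} + 16 \left(-132\right) = - \frac{22}{3} - 2112 = - \frac{6358}{3}$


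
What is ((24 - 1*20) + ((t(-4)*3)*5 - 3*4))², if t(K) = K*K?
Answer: 53824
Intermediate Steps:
t(K) = K²
((24 - 1*20) + ((t(-4)*3)*5 - 3*4))² = ((24 - 1*20) + (((-4)²*3)*5 - 3*4))² = ((24 - 20) + ((16*3)*5 - 12))² = (4 + (48*5 - 12))² = (4 + (240 - 12))² = (4 + 228)² = 232² = 53824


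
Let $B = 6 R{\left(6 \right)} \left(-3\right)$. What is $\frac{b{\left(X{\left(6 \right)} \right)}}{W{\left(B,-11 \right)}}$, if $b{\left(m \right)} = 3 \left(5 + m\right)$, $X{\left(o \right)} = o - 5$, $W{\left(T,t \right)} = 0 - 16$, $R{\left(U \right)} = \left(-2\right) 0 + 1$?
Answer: $- \frac{9}{8} \approx -1.125$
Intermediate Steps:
$R{\left(U \right)} = 1$ ($R{\left(U \right)} = 0 + 1 = 1$)
$B = -18$ ($B = 6 \cdot 1 \left(-3\right) = 6 \left(-3\right) = -18$)
$W{\left(T,t \right)} = -16$ ($W{\left(T,t \right)} = 0 - 16 = -16$)
$X{\left(o \right)} = -5 + o$
$b{\left(m \right)} = 15 + 3 m$
$\frac{b{\left(X{\left(6 \right)} \right)}}{W{\left(B,-11 \right)}} = \frac{15 + 3 \left(-5 + 6\right)}{-16} = \left(15 + 3 \cdot 1\right) \left(- \frac{1}{16}\right) = \left(15 + 3\right) \left(- \frac{1}{16}\right) = 18 \left(- \frac{1}{16}\right) = - \frac{9}{8}$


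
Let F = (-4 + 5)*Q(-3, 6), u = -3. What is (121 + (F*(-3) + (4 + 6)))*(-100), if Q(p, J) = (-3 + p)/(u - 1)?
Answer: -12650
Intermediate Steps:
Q(p, J) = ¾ - p/4 (Q(p, J) = (-3 + p)/(-3 - 1) = (-3 + p)/(-4) = (-3 + p)*(-¼) = ¾ - p/4)
F = 3/2 (F = (-4 + 5)*(¾ - ¼*(-3)) = 1*(¾ + ¾) = 1*(3/2) = 3/2 ≈ 1.5000)
(121 + (F*(-3) + (4 + 6)))*(-100) = (121 + ((3/2)*(-3) + (4 + 6)))*(-100) = (121 + (-9/2 + 10))*(-100) = (121 + 11/2)*(-100) = (253/2)*(-100) = -12650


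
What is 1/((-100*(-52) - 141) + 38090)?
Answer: 1/43149 ≈ 2.3175e-5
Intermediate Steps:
1/((-100*(-52) - 141) + 38090) = 1/((5200 - 141) + 38090) = 1/(5059 + 38090) = 1/43149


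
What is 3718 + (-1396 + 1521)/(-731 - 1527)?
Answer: 8395119/2258 ≈ 3717.9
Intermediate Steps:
3718 + (-1396 + 1521)/(-731 - 1527) = 3718 + 125/(-2258) = 3718 + 125*(-1/2258) = 3718 - 125/2258 = 8395119/2258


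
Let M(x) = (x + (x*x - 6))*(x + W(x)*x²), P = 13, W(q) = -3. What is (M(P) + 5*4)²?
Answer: 7555781776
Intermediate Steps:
M(x) = (x - 3*x²)*(-6 + x + x²) (M(x) = (x + (x*x - 6))*(x - 3*x²) = (x + (x² - 6))*(x - 3*x²) = (x + (-6 + x²))*(x - 3*x²) = (-6 + x + x²)*(x - 3*x²) = (x - 3*x²)*(-6 + x + x²))
(M(P) + 5*4)² = (13*(-6 - 3*13³ - 2*13² + 19*13) + 5*4)² = (13*(-6 - 3*2197 - 2*169 + 247) + 20)² = (13*(-6 - 6591 - 338 + 247) + 20)² = (13*(-6688) + 20)² = (-86944 + 20)² = (-86924)² = 7555781776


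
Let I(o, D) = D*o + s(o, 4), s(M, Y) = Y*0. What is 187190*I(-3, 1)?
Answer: -561570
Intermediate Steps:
s(M, Y) = 0
I(o, D) = D*o (I(o, D) = D*o + 0 = D*o)
187190*I(-3, 1) = 187190*(1*(-3)) = 187190*(-3) = -561570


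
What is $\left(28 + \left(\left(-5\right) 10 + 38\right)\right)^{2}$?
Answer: $256$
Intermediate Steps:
$\left(28 + \left(\left(-5\right) 10 + 38\right)\right)^{2} = \left(28 + \left(-50 + 38\right)\right)^{2} = \left(28 - 12\right)^{2} = 16^{2} = 256$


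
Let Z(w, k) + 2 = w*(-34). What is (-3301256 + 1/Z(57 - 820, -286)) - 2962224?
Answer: -162474671199/25940 ≈ -6.2635e+6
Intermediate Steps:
Z(w, k) = -2 - 34*w (Z(w, k) = -2 + w*(-34) = -2 - 34*w)
(-3301256 + 1/Z(57 - 820, -286)) - 2962224 = (-3301256 + 1/(-2 - 34*(57 - 820))) - 2962224 = (-3301256 + 1/(-2 - 34*(-763))) - 2962224 = (-3301256 + 1/(-2 + 25942)) - 2962224 = (-3301256 + 1/25940) - 2962224 = -85634580639/25940 - 2962224 = -162474671199/25940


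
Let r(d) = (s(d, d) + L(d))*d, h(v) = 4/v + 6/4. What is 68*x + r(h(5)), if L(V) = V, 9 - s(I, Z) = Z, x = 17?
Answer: 11767/10 ≈ 1176.7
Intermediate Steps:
s(I, Z) = 9 - Z
h(v) = 3/2 + 4/v (h(v) = 4/v + 6*(¼) = 4/v + 3/2 = 3/2 + 4/v)
r(d) = 9*d (r(d) = ((9 - d) + d)*d = 9*d)
68*x + r(h(5)) = 68*17 + 9*(3/2 + 4/5) = 1156 + 9*(3/2 + 4*(⅕)) = 1156 + 9*(3/2 + ⅘) = 1156 + 9*(23/10) = 1156 + 207/10 = 11767/10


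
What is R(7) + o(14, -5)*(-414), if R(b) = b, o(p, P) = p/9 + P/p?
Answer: -3424/7 ≈ -489.14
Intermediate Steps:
o(p, P) = p/9 + P/p (o(p, P) = p*(1/9) + P/p = p/9 + P/p)
R(7) + o(14, -5)*(-414) = 7 + ((1/9)*14 - 5/14)*(-414) = 7 + (14/9 - 5*1/14)*(-414) = 7 + (14/9 - 5/14)*(-414) = 7 + (151/126)*(-414) = 7 - 3473/7 = -3424/7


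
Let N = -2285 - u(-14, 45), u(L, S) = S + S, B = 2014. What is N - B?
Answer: -4389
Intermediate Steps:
u(L, S) = 2*S
N = -2375 (N = -2285 - 2*45 = -2285 - 1*90 = -2285 - 90 = -2375)
N - B = -2375 - 1*2014 = -2375 - 2014 = -4389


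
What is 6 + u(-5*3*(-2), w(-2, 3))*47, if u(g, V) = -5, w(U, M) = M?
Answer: -229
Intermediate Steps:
6 + u(-5*3*(-2), w(-2, 3))*47 = 6 - 5*47 = 6 - 235 = -229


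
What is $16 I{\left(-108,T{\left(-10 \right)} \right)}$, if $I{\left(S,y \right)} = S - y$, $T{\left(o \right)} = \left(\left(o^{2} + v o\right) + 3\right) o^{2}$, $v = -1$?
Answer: $-182528$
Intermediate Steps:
$T{\left(o \right)} = o^{2} \left(3 + o^{2} - o\right)$ ($T{\left(o \right)} = \left(\left(o^{2} - o\right) + 3\right) o^{2} = \left(3 + o^{2} - o\right) o^{2} = o^{2} \left(3 + o^{2} - o\right)$)
$16 I{\left(-108,T{\left(-10 \right)} \right)} = 16 \left(-108 - \left(-10\right)^{2} \left(3 + \left(-10\right)^{2} - -10\right)\right) = 16 \left(-108 - 100 \left(3 + 100 + 10\right)\right) = 16 \left(-108 - 100 \cdot 113\right) = 16 \left(-108 - 11300\right) = 16 \left(-11408\right) = -182528$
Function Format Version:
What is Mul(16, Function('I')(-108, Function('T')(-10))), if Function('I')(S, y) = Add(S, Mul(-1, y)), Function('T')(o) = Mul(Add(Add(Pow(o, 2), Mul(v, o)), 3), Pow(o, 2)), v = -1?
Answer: -182528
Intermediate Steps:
Function('T')(o) = Mul(Pow(o, 2), Add(3, Pow(o, 2), Mul(-1, o))) (Function('T')(o) = Mul(Add(Add(Pow(o, 2), Mul(-1, o)), 3), Pow(o, 2)) = Mul(Add(3, Pow(o, 2), Mul(-1, o)), Pow(o, 2)) = Mul(Pow(o, 2), Add(3, Pow(o, 2), Mul(-1, o))))
Mul(16, Function('I')(-108, Function('T')(-10))) = Mul(16, Add(-108, Mul(-1, Mul(Pow(-10, 2), Add(3, Pow(-10, 2), Mul(-1, -10)))))) = Mul(16, Add(-108, Mul(-1, Mul(100, Add(3, 100, 10))))) = Mul(16, Add(-108, Mul(-1, Mul(100, 113)))) = Mul(16, Add(-108, Mul(-1, 11300))) = Mul(16, Add(-108, -11300)) = Mul(16, -11408) = -182528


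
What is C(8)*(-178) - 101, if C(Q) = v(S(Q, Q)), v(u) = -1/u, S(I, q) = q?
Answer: -315/4 ≈ -78.750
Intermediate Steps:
C(Q) = -1/Q
C(8)*(-178) - 101 = -1/8*(-178) - 101 = 89/4 - 101 = -315/4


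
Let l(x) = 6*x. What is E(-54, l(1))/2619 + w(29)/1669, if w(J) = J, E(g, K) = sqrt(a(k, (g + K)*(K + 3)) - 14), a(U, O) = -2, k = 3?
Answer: 29/1669 + 4*I/2619 ≈ 0.017376 + 0.0015273*I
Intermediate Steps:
E(g, K) = 4*I (E(g, K) = sqrt(-2 - 14) = sqrt(-16) = 4*I)
E(-54, l(1))/2619 + w(29)/1669 = (4*I)/2619 + 29/1669 = (4*I)*(1/2619) + 29*(1/1669) = 4*I/2619 + 29/1669 = 29/1669 + 4*I/2619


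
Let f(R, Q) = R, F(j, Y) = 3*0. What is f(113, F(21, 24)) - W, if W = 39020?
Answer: -38907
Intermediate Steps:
F(j, Y) = 0
f(113, F(21, 24)) - W = 113 - 1*39020 = 113 - 39020 = -38907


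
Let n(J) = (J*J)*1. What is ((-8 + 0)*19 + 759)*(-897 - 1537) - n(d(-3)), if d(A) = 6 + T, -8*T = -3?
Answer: -94558633/64 ≈ -1.4775e+6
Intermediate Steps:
T = 3/8 (T = -⅛*(-3) = 3/8 ≈ 0.37500)
d(A) = 51/8 (d(A) = 6 + 3/8 = 51/8)
n(J) = J² (n(J) = J²*1 = J²)
((-8 + 0)*19 + 759)*(-897 - 1537) - n(d(-3)) = ((-8 + 0)*19 + 759)*(-897 - 1537) - (51/8)² = (-8*19 + 759)*(-2434) - 1*2601/64 = (-152 + 759)*(-2434) - 2601/64 = 607*(-2434) - 2601/64 = -1477438 - 2601/64 = -94558633/64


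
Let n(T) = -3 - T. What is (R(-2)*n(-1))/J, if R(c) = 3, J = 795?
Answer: -2/265 ≈ -0.0075472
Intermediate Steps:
(R(-2)*n(-1))/J = (3*(-3 - 1*(-1)))/795 = (3*(-3 + 1))*(1/795) = (3*(-2))*(1/795) = -6*1/795 = -2/265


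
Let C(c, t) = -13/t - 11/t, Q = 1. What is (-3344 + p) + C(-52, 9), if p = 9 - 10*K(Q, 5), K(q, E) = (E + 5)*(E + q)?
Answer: -11813/3 ≈ -3937.7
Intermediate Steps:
K(q, E) = (5 + E)*(E + q)
C(c, t) = -24/t
p = -591 (p = 9 - 10*(5**2 + 5*5 + 5*1 + 5*1) = 9 - 10*(25 + 25 + 5 + 5) = 9 - 10*60 = 9 - 600 = -591)
(-3344 + p) + C(-52, 9) = (-3344 - 591) - 24/9 = -3935 - 24*1/9 = -3935 - 8/3 = -11813/3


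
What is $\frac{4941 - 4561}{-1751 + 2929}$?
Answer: $\frac{10}{31} \approx 0.32258$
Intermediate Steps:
$\frac{4941 - 4561}{-1751 + 2929} = \frac{380}{1178} = 380 \cdot \frac{1}{1178} = \frac{10}{31}$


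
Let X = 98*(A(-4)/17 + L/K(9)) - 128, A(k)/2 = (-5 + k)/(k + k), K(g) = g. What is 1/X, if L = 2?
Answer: -306/28535 ≈ -0.010724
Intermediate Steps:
A(k) = (-5 + k)/k (A(k) = 2*((-5 + k)/(k + k)) = 2*((-5 + k)/((2*k))) = 2*((-5 + k)*(1/(2*k))) = 2*((-5 + k)/(2*k)) = (-5 + k)/k)
X = -28535/306 (X = 98*(((-5 - 4)/(-4))/17 + 2/9) - 128 = 98*(-¼*(-9)*(1/17) + 2*(⅑)) - 128 = 98*((9/4)*(1/17) + 2/9) - 128 = 98*(9/68 + 2/9) - 128 = 98*(217/612) - 128 = 10633/306 - 128 = -28535/306 ≈ -93.252)
1/X = 1/(-28535/306) = -306/28535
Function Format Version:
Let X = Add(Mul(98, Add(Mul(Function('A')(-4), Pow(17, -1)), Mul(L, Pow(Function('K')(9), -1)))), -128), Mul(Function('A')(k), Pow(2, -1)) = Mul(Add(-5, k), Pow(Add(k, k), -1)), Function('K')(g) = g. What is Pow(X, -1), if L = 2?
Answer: Rational(-306, 28535) ≈ -0.010724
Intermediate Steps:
Function('A')(k) = Mul(Pow(k, -1), Add(-5, k)) (Function('A')(k) = Mul(2, Mul(Add(-5, k), Pow(Add(k, k), -1))) = Mul(2, Mul(Add(-5, k), Pow(Mul(2, k), -1))) = Mul(2, Mul(Add(-5, k), Mul(Rational(1, 2), Pow(k, -1)))) = Mul(2, Mul(Rational(1, 2), Pow(k, -1), Add(-5, k))) = Mul(Pow(k, -1), Add(-5, k)))
X = Rational(-28535, 306) (X = Add(Mul(98, Add(Mul(Mul(Pow(-4, -1), Add(-5, -4)), Pow(17, -1)), Mul(2, Pow(9, -1)))), -128) = Add(Mul(98, Add(Mul(Mul(Rational(-1, 4), -9), Rational(1, 17)), Mul(2, Rational(1, 9)))), -128) = Add(Mul(98, Add(Mul(Rational(9, 4), Rational(1, 17)), Rational(2, 9))), -128) = Add(Mul(98, Add(Rational(9, 68), Rational(2, 9))), -128) = Add(Mul(98, Rational(217, 612)), -128) = Add(Rational(10633, 306), -128) = Rational(-28535, 306) ≈ -93.252)
Pow(X, -1) = Pow(Rational(-28535, 306), -1) = Rational(-306, 28535)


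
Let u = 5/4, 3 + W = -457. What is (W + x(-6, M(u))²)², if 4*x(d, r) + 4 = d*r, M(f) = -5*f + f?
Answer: 2792241/16 ≈ 1.7452e+5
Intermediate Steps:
W = -460 (W = -3 - 457 = -460)
u = 5/4 (u = 5*(¼) = 5/4 ≈ 1.2500)
M(f) = -4*f
x(d, r) = -1 + d*r/4 (x(d, r) = -1 + (d*r)/4 = -1 + d*r/4)
(W + x(-6, M(u))²)² = (-460 + (-1 + (¼)*(-6)*(-4*5/4))²)² = (-460 + (-1 + (¼)*(-6)*(-5))²)² = (-460 + (-1 + 15/2)²)² = (-460 + (13/2)²)² = (-460 + 169/4)² = (-1671/4)² = 2792241/16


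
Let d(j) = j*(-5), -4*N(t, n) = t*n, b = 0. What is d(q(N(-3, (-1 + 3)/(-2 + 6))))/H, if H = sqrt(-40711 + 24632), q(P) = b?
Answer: 0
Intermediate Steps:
N(t, n) = -n*t/4 (N(t, n) = -t*n/4 = -n*t/4)
q(P) = 0
d(j) = -5*j
H = I*sqrt(16079) (H = sqrt(-16079) = I*sqrt(16079) ≈ 126.8*I)
d(q(N(-3, (-1 + 3)/(-2 + 6))))/H = (-5*0)/((I*sqrt(16079))) = 0*(-I*sqrt(16079)/16079) = 0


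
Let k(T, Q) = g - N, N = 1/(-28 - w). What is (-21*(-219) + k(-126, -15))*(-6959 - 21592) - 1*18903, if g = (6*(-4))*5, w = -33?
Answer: -639465609/5 ≈ -1.2789e+8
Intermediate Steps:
g = -120 (g = -24*5 = -120)
N = ⅕ (N = 1/(-28 - 1*(-33)) = 1/(-28 + 33) = 1/5 = ⅕ ≈ 0.20000)
k(T, Q) = -601/5 (k(T, Q) = -120 - 1*⅕ = -120 - ⅕ = -601/5)
(-21*(-219) + k(-126, -15))*(-6959 - 21592) - 1*18903 = (-21*(-219) - 601/5)*(-6959 - 21592) - 1*18903 = (4599 - 601/5)*(-28551) - 18903 = (22394/5)*(-28551) - 18903 = -639371094/5 - 18903 = -639465609/5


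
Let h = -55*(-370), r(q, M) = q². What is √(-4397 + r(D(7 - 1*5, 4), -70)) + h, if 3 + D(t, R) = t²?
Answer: 20350 + 2*I*√1099 ≈ 20350.0 + 66.302*I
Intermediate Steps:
D(t, R) = -3 + t²
h = 20350
√(-4397 + r(D(7 - 1*5, 4), -70)) + h = √(-4397 + (-3 + (7 - 1*5)²)²) + 20350 = √(-4397 + (-3 + (7 - 5)²)²) + 20350 = √(-4397 + (-3 + 2²)²) + 20350 = √(-4397 + (-3 + 4)²) + 20350 = √(-4397 + 1²) + 20350 = √(-4397 + 1) + 20350 = √(-4396) + 20350 = 2*I*√1099 + 20350 = 20350 + 2*I*√1099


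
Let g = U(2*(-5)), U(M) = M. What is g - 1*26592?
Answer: -26602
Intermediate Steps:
g = -10 (g = 2*(-5) = -10)
g - 1*26592 = -10 - 1*26592 = -10 - 26592 = -26602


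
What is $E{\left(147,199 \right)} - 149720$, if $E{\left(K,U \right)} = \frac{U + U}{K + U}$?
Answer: $- \frac{25901361}{173} \approx -1.4972 \cdot 10^{5}$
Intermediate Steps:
$E{\left(K,U \right)} = \frac{2 U}{K + U}$
$E{\left(147,199 \right)} - 149720 = 2 \cdot 199 \frac{1}{147 + 199} - 149720 = 2 \cdot 199 \cdot \frac{1}{346} - 149720 = \frac{199}{173} - 149720 = - \frac{25901361}{173}$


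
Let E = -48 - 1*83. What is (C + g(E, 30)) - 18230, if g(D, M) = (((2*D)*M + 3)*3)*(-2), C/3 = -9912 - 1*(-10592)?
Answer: 30952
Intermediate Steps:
C = 2040 (C = 3*(-9912 - 1*(-10592)) = 3*(-9912 + 10592) = 3*680 = 2040)
E = -131 (E = -48 - 83 = -131)
g(D, M) = -18 - 12*D*M (g(D, M) = ((2*D*M + 3)*3)*(-2) = ((3 + 2*D*M)*3)*(-2) = (9 + 6*D*M)*(-2) = -18 - 12*D*M)
(C + g(E, 30)) - 18230 = (2040 + (-18 - 12*(-131)*30)) - 18230 = (2040 + (-18 + 47160)) - 18230 = (2040 + 47142) - 18230 = 49182 - 18230 = 30952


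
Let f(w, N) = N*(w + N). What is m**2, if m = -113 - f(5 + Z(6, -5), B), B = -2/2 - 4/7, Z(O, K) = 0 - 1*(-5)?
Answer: 23892544/2401 ≈ 9951.1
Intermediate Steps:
Z(O, K) = 5 (Z(O, K) = 0 + 5 = 5)
B = -11/7 (B = -2*1/2 - 4*1/7 = -1 - 4/7 = -11/7 ≈ -1.5714)
f(w, N) = N*(N + w)
m = -4888/49 (m = -113 - (-11)*(-11/7 + (5 + 5))/7 = -113 - (-11)*(-11/7 + 10)/7 = -113 - (-11)*59/(7*7) = -113 - 1*(-649/49) = -113 + 649/49 = -4888/49 ≈ -99.755)
m**2 = (-4888/49)**2 = 23892544/2401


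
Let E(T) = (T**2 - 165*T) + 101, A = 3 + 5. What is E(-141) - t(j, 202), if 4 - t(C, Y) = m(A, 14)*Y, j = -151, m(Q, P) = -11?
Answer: 41021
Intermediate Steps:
A = 8
E(T) = 101 + T**2 - 165*T
t(C, Y) = 4 + 11*Y (t(C, Y) = 4 - (-11)*Y = 4 + 11*Y)
E(-141) - t(j, 202) = (101 + (-141)**2 - 165*(-141)) - (4 + 11*202) = (101 + 19881 + 23265) - (4 + 2222) = 43247 - 1*2226 = 43247 - 2226 = 41021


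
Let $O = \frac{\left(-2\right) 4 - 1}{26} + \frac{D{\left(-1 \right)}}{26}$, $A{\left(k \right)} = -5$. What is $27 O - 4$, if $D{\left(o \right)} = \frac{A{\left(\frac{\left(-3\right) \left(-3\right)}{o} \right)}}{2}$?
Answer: $- \frac{829}{52} \approx -15.942$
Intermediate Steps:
$D{\left(o \right)} = - \frac{5}{2}$
$O = - \frac{23}{52}$ ($O = \frac{\left(-2\right) 4 - 1}{26} - \frac{5}{2 \cdot 26} = \left(-8 - 1\right) \frac{1}{26} - \frac{5}{52} = \left(-9\right) \frac{1}{26} - \frac{5}{52} = - \frac{9}{26} - \frac{5}{52} = - \frac{23}{52} \approx -0.44231$)
$27 O - 4 = 27 \left(- \frac{23}{52}\right) - 4 = - \frac{621}{52} - 4 = - \frac{829}{52}$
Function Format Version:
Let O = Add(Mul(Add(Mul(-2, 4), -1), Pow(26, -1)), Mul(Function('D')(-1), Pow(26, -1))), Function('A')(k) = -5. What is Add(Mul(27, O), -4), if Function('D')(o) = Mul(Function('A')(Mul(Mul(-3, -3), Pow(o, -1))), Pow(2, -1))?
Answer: Rational(-829, 52) ≈ -15.942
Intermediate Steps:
Function('D')(o) = Rational(-5, 2) (Function('D')(o) = Mul(-5, Pow(2, -1)) = Mul(-5, Rational(1, 2)) = Rational(-5, 2))
O = Rational(-23, 52) (O = Add(Mul(Add(Mul(-2, 4), -1), Pow(26, -1)), Mul(Rational(-5, 2), Pow(26, -1))) = Add(Mul(Add(-8, -1), Rational(1, 26)), Mul(Rational(-5, 2), Rational(1, 26))) = Add(Mul(-9, Rational(1, 26)), Rational(-5, 52)) = Add(Rational(-9, 26), Rational(-5, 52)) = Rational(-23, 52) ≈ -0.44231)
Add(Mul(27, O), -4) = Add(Mul(27, Rational(-23, 52)), -4) = Add(Rational(-621, 52), -4) = Rational(-829, 52)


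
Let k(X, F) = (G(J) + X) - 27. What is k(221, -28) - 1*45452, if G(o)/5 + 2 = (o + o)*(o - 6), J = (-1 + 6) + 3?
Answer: -45108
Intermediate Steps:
J = 8 (J = 5 + 3 = 8)
G(o) = -10 + 10*o*(-6 + o) (G(o) = -10 + 5*((o + o)*(o - 6)) = -10 + 5*((2*o)*(-6 + o)) = -10 + 5*(2*o*(-6 + o)) = -10 + 10*o*(-6 + o))
k(X, F) = 123 + X (k(X, F) = ((-10 - 60*8 + 10*8²) + X) - 27 = ((-10 - 480 + 10*64) + X) - 27 = ((-10 - 480 + 640) + X) - 27 = (150 + X) - 27 = 123 + X)
k(221, -28) - 1*45452 = (123 + 221) - 1*45452 = 344 - 45452 = -45108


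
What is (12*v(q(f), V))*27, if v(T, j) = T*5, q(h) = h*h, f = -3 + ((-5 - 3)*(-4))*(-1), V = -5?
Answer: 1984500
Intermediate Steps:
f = -35 (f = -3 - 8*(-4)*(-1) = -3 + 32*(-1) = -3 - 32 = -35)
q(h) = h²
v(T, j) = 5*T
(12*v(q(f), V))*27 = (12*(5*(-35)²))*27 = (12*(5*1225))*27 = (12*6125)*27 = 73500*27 = 1984500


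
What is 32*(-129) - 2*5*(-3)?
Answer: -4098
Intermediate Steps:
32*(-129) - 2*5*(-3) = -4128 - 10*(-3) = -4128 + 30 = -4098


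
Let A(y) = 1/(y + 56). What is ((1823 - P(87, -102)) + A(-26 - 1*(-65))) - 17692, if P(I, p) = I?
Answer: -1515819/95 ≈ -15956.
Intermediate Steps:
A(y) = 1/(56 + y)
((1823 - P(87, -102)) + A(-26 - 1*(-65))) - 17692 = ((1823 - 1*87) + 1/(56 + (-26 - 1*(-65)))) - 17692 = ((1823 - 87) + 1/(56 + (-26 + 65))) - 17692 = (1736 + 1/(56 + 39)) - 17692 = (1736 + 1/95) - 17692 = 164921/95 - 17692 = -1515819/95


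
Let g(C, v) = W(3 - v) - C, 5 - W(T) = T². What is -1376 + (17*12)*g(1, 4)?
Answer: -764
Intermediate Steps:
W(T) = 5 - T²
g(C, v) = 5 - C - (3 - v)² (g(C, v) = (5 - (3 - v)²) - C = 5 - C - (3 - v)²)
-1376 + (17*12)*g(1, 4) = -1376 + (17*12)*(5 - 1*1 - (-3 + 4)²) = -1376 + 204*(5 - 1 - 1*1²) = -1376 + 204*(5 - 1 - 1*1) = -1376 + 204*(5 - 1 - 1) = -1376 + 204*3 = -1376 + 612 = -764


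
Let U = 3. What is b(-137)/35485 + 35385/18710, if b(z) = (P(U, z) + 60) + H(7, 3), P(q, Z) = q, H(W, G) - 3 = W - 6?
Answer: 251378059/132784870 ≈ 1.8931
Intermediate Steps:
H(W, G) = -3 + W (H(W, G) = 3 + (W - 6) = 3 + (-6 + W) = -3 + W)
b(z) = 67 (b(z) = (3 + 60) + (-3 + 7) = 63 + 4 = 67)
b(-137)/35485 + 35385/18710 = 67/35485 + 35385/18710 = 67*(1/35485) + 35385*(1/18710) = 67/35485 + 7077/3742 = 251378059/132784870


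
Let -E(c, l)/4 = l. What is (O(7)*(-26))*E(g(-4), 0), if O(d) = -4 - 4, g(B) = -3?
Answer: 0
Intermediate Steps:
O(d) = -8
E(c, l) = -4*l
(O(7)*(-26))*E(g(-4), 0) = (-8*(-26))*(-4*0) = 208*0 = 0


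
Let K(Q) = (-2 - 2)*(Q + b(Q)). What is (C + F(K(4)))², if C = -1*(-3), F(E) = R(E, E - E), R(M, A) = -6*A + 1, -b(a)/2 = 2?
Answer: 16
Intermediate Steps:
b(a) = -4 (b(a) = -2*2 = -4)
R(M, A) = 1 - 6*A
K(Q) = 16 - 4*Q (K(Q) = (-2 - 2)*(Q - 4) = -4*(-4 + Q) = 16 - 4*Q)
F(E) = 1 (F(E) = 1 - 6*(E - E) = 1 - 6*0 = 1 + 0 = 1)
C = 3
(C + F(K(4)))² = (3 + 1)² = 4² = 16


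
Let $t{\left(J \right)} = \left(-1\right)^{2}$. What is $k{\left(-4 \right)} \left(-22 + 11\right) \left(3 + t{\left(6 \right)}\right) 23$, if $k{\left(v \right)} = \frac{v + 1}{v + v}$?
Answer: $- \frac{759}{2} \approx -379.5$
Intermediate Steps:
$t{\left(J \right)} = 1$
$k{\left(v \right)} = \frac{1 + v}{2 v}$
$k{\left(-4 \right)} \left(-22 + 11\right) \left(3 + t{\left(6 \right)}\right) 23 = \frac{1 - 4}{2 \left(-4\right)} \left(-22 + 11\right) \left(3 + 1\right) 23 = \frac{1}{2} \left(- \frac{1}{4}\right) \left(-3\right) \left(\left(-11\right) 4\right) 23 = \frac{3}{8} \left(-44\right) 23 = \left(- \frac{33}{2}\right) 23 = - \frac{759}{2}$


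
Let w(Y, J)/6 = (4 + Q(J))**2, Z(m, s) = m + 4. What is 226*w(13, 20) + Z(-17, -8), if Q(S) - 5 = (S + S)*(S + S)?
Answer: 3510522623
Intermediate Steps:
Z(m, s) = 4 + m
Q(S) = 5 + 4*S**2 (Q(S) = 5 + (S + S)*(S + S) = 5 + (2*S)*(2*S) = 5 + 4*S**2)
w(Y, J) = 6*(9 + 4*J**2)**2 (w(Y, J) = 6*(4 + (5 + 4*J**2))**2 = 6*(9 + 4*J**2)**2)
226*w(13, 20) + Z(-17, -8) = 226*(6*(9 + 4*20**2)**2) + (4 - 17) = 226*(6*(9 + 4*400)**2) - 13 = 226*(6*(9 + 1600)**2) - 13 = 226*(6*1609**2) - 13 = 226*(6*2588881) - 13 = 226*15533286 - 13 = 3510522636 - 13 = 3510522623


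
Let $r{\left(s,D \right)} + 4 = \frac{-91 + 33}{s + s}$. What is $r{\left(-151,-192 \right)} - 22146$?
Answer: $- \frac{3344621}{151} \approx -22150.0$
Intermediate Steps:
$r{\left(s,D \right)} = -4 - \frac{29}{s}$ ($r{\left(s,D \right)} = -4 + \frac{-91 + 33}{s + s} = -4 - \frac{58}{2 s} = -4 - 58 \frac{1}{2 s} = -4 - \frac{29}{s}$)
$r{\left(-151,-192 \right)} - 22146 = \left(-4 - \frac{29}{-151}\right) - 22146 = \left(-4 - - \frac{29}{151}\right) - 22146 = \left(-4 + \frac{29}{151}\right) - 22146 = - \frac{575}{151} - 22146 = - \frac{3344621}{151}$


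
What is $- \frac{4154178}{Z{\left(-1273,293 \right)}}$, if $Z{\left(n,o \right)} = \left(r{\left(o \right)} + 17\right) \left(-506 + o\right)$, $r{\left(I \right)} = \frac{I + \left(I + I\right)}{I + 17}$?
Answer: $\frac{429265060}{436579} \approx 983.25$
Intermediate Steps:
$r{\left(I \right)} = \frac{3 I}{17 + I}$ ($r{\left(I \right)} = \frac{I + 2 I}{17 + I} = \frac{3 I}{17 + I}$)
$Z{\left(n,o \right)} = \left(-506 + o\right) \left(17 + \frac{3 o}{17 + o}\right)$ ($Z{\left(n,o \right)} = \left(\frac{3 o}{17 + o} + 17\right) \left(-506 + o\right) = \left(17 + \frac{3 o}{17 + o}\right) \left(-506 + o\right) = \left(-506 + o\right) \left(17 + \frac{3 o}{17 + o}\right)$)
$- \frac{4154178}{Z{\left(-1273,293 \right)}} = - \frac{4154178}{\frac{1}{17 + 293} \left(-146234 - 2880483 + 20 \cdot 293^{2}\right)} = - \frac{4154178}{\frac{1}{310} \left(-146234 - 2880483 + 20 \cdot 85849\right)} = - \frac{4154178}{\frac{1}{310} \left(-146234 - 2880483 + 1716980\right)} = - \frac{4154178}{\frac{1}{310} \left(-1309737\right)} = - \frac{4154178}{- \frac{1309737}{310}} = \left(-4154178\right) \left(- \frac{310}{1309737}\right) = \frac{429265060}{436579}$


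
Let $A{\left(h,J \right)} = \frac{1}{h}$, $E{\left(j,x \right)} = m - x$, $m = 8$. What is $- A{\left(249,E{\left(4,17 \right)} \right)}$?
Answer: $- \frac{1}{249} \approx -0.0040161$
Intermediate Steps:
$E{\left(j,x \right)} = 8 - x$
$- A{\left(249,E{\left(4,17 \right)} \right)} = - \frac{1}{249}$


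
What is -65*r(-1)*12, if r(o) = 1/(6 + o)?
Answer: -156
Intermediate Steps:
-65*r(-1)*12 = -65/(6 - 1)*12 = -65/5*12 = -13*1*12 = -13*12 = -156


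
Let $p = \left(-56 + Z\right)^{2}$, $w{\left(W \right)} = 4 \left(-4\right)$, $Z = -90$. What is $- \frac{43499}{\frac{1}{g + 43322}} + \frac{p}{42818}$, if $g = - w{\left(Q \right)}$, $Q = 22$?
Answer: $- \frac{40359383193100}{21409} \approx -1.8852 \cdot 10^{9}$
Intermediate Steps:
$w{\left(W \right)} = -16$
$g = 16$ ($g = \left(-1\right) \left(-16\right) = 16$)
$p = 21316$ ($p = \left(-56 - 90\right)^{2} = \left(-146\right)^{2} = 21316$)
$- \frac{43499}{\frac{1}{g + 43322}} + \frac{p}{42818} = - \frac{43499}{\frac{1}{16 + 43322}} + \frac{21316}{42818} = - \frac{43499}{\frac{1}{43338}} + 21316 \cdot \frac{1}{42818} = - 43499 \frac{1}{\frac{1}{43338}} + \frac{10658}{21409} = \left(-43499\right) 43338 + \frac{10658}{21409} = -1885159662 + \frac{10658}{21409} = - \frac{40359383193100}{21409}$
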